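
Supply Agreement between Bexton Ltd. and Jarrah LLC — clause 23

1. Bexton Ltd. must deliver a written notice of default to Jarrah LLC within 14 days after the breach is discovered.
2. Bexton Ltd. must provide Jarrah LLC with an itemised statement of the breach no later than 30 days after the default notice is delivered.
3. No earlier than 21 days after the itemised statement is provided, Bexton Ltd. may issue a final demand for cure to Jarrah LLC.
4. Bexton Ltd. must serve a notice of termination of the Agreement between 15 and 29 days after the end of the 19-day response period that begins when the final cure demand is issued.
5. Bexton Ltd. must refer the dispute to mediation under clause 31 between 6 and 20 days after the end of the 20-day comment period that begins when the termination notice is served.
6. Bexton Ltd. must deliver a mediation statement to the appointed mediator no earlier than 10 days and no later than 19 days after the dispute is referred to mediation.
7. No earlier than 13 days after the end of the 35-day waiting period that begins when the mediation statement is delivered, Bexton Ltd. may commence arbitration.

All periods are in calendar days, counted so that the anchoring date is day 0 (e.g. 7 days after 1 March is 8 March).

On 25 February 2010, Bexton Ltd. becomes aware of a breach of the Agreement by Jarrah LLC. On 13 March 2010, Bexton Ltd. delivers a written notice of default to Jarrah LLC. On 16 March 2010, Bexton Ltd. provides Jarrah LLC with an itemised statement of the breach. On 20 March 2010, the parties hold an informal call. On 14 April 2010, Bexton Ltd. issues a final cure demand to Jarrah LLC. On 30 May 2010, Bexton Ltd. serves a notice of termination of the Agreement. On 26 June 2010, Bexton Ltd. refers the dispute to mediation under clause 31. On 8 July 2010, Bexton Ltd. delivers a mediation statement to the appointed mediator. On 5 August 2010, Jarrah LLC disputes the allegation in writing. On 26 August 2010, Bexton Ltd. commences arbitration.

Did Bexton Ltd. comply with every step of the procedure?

Step 1 — counting 14 days from 25 February 2010 (when the breach is discovered) gives a deadline of 11 March 2010; not done until 13 March 2010, 2 days after the deadline.
That is the first point of non-compliance.

No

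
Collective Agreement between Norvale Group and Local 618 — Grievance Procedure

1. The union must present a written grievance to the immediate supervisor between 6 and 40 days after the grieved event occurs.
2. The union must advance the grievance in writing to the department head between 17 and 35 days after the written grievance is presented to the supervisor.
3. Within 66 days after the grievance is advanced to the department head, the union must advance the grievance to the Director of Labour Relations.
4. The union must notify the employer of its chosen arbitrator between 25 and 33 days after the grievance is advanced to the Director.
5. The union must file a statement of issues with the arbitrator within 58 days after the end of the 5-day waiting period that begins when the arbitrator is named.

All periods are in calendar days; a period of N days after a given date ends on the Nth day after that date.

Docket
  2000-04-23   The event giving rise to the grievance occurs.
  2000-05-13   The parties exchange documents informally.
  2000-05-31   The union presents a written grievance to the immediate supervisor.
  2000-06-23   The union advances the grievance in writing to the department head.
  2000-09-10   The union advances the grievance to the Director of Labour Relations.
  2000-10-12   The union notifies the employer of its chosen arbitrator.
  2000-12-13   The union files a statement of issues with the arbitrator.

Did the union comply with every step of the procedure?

Step 1 — 6 and 40 days from 2000-04-23 (when the grieved event occurs) are 2000-04-29 and 2000-06-02 respectively; 2000-05-31 falls inside that range.
Step 2 — 17 and 35 days from 2000-05-31 (when the written grievance is presented to the supervisor) are 2000-06-17 and 2000-07-05 respectively; 2000-06-23 falls inside that range.
Step 3 — counting 66 days from 2000-06-23 (when the grievance is advanced to the department head) gives a deadline of 2000-08-28; not done until 2000-09-10, 13 days after the deadline.
The analysis stops there.

No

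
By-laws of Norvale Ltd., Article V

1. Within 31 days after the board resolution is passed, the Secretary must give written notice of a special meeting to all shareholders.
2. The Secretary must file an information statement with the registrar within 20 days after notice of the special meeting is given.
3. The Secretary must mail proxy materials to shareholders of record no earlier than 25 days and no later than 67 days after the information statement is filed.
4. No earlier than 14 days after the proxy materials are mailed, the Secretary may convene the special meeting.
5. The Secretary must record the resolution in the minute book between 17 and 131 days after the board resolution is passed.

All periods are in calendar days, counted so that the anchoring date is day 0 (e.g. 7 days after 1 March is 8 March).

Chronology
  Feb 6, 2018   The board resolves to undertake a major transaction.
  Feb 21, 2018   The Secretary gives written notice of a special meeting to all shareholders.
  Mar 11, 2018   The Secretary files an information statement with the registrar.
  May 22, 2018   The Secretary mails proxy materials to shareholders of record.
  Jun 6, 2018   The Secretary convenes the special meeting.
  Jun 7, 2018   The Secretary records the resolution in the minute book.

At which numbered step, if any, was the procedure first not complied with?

Step 3

(1) due by Feb 6, 2018 + 31 days = Mar 9, 2018; completed Feb 21, 2018, before the deadline.
(2) due by Feb 21, 2018 + 20 days = Mar 13, 2018; done Mar 11, 2018 — timely.
(3) the permitted window runs from Mar 11, 2018 + 25 = Apr 5, 2018 to Mar 11, 2018 + 67 = May 17, 2018; May 22, 2018 is 5 days past the end of the window.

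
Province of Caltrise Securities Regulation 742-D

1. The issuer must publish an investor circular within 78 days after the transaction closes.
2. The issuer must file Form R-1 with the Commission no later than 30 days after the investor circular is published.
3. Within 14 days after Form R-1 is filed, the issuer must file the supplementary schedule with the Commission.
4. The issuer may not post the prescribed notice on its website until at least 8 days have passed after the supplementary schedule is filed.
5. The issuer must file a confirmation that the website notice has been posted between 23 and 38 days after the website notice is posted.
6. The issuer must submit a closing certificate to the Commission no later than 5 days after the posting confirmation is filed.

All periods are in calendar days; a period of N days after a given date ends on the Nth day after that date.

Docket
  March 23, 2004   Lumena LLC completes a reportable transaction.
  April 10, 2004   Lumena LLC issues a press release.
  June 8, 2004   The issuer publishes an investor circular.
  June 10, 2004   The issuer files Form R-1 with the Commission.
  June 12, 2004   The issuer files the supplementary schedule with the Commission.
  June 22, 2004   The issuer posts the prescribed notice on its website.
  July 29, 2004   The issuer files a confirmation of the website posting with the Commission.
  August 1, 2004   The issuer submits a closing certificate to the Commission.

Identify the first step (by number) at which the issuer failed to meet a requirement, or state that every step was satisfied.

Step 1: 78 days after March 23, 2004 (when the transaction closes) is June 9, 2004; done June 8, 2004 — timely.
Step 2: 30 days after June 8, 2004 (when the investor circular is published) is July 8, 2004; June 10, 2004 is within that limit.
Step 3: 14 days after June 10, 2004 (when Form R-1 is filed) is June 24, 2004; completed June 12, 2004, before the deadline.
Step 4: the earliest permitted date is 8 days after June 12, 2004 (when the supplementary schedule is filed), i.e. June 20, 2004; June 22, 2004 is on or after that date.
Step 5: the window is 23–38 days after June 22, 2004 (when the website notice is posted), so July 15, 2004 through July 30, 2004; done July 29, 2004 — within the window.
Step 6: 5 days after July 29, 2004 (when the posting confirmation is filed) is August 3, 2004; done August 1, 2004 — timely.

None — every step was satisfied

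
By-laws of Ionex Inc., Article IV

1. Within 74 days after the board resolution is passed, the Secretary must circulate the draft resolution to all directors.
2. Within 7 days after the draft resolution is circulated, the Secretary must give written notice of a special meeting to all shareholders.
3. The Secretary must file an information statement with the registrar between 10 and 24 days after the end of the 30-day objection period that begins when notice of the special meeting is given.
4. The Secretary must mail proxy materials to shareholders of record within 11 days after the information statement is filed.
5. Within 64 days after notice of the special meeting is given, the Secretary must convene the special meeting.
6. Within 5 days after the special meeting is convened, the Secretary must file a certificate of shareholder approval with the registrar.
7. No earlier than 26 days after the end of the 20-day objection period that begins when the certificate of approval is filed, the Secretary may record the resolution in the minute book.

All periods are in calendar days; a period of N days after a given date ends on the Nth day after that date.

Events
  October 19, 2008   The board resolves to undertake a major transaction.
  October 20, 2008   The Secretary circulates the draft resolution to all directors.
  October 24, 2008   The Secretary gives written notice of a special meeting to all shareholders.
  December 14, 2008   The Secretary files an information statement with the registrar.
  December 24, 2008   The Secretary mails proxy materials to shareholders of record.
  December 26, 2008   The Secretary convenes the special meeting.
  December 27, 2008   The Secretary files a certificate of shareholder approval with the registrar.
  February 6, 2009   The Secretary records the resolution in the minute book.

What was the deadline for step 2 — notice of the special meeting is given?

October 27, 2008

Step 2 runs from October 20, 2008, when the draft resolution is circulated. 7 days after October 20, 2008 is October 27, 2008.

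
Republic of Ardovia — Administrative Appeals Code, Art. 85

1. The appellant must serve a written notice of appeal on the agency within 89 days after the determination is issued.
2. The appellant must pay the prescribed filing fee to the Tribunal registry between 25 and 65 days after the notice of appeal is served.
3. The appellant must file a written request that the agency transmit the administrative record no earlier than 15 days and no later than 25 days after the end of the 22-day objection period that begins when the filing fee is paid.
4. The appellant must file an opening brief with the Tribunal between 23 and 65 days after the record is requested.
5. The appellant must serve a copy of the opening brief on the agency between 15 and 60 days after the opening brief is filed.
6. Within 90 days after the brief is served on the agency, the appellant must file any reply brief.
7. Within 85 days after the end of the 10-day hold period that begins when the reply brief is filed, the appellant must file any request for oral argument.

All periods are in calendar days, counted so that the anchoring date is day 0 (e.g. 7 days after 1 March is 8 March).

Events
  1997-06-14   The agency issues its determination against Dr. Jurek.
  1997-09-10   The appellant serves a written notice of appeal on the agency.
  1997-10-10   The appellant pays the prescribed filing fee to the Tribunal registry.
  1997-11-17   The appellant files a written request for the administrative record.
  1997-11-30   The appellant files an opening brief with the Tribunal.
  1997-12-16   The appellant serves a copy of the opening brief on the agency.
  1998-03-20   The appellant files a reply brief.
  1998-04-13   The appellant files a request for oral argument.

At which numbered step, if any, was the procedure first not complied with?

Step 4

Step 1 — counting 89 days from 1997-06-14 (when the determination is issued) gives a deadline of 1997-09-11; 1997-09-10 is within that limit.
Step 2 — 25 and 65 days from 1997-09-10 (when the notice of appeal is served) are 1997-10-05 and 1997-11-14 respectively; done 1997-10-10, which is between those dates.
Step 3 — 15 and 25 days from 1997-11-01 (end of the 22-day objection period, which began when the filing fee is paid on 1997-10-10) are 1997-11-16 and 1997-11-26 respectively; 1997-11-17 falls inside that range.
Step 4 — 23 and 65 days from 1997-11-17 (when the record is requested) are 1997-12-10 and 1998-01-21 respectively; done 1997-11-30 — 10 days before the window opened.
No need to go further; step 4 was not satisfied.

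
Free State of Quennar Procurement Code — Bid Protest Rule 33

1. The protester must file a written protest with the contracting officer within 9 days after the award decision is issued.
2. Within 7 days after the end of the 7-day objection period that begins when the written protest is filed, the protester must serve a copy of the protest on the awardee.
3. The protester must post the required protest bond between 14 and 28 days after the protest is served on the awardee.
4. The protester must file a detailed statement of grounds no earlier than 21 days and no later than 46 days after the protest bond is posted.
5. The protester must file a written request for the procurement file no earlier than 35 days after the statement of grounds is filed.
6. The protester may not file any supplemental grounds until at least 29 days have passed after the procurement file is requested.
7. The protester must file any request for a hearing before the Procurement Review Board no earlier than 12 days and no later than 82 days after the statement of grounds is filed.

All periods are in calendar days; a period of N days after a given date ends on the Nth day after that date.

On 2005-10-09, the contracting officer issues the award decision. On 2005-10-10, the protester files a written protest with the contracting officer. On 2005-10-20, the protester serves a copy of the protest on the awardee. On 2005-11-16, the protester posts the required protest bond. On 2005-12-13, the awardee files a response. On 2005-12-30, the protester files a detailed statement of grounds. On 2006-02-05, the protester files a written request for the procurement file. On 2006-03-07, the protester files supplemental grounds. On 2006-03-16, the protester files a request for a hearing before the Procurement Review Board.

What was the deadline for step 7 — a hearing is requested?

Step 7 runs from 2005-12-30, when the statement of grounds is filed. The window is 12–82 days after 2005-12-30; it closes on 2006-03-22.

2006-03-22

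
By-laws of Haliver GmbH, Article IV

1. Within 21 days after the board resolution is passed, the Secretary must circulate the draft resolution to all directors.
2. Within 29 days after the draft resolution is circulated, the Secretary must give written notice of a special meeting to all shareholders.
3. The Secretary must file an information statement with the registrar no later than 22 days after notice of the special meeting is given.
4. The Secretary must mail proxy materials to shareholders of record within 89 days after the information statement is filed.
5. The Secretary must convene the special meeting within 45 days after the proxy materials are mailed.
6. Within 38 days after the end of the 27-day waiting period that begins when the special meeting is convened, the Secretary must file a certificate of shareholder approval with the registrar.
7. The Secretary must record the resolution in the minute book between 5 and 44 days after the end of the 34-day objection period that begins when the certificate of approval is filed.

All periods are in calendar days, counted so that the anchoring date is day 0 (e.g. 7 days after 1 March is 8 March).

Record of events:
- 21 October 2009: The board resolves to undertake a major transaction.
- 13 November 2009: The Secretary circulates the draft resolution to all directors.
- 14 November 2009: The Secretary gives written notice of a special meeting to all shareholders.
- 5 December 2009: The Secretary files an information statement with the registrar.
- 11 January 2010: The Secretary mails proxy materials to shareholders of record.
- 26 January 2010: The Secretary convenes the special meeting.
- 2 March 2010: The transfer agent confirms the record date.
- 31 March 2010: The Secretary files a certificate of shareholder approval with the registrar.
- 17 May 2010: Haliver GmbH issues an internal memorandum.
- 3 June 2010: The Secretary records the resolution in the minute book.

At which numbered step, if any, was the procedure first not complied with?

Step 1 — counting 21 days from 21 October 2009 (when the board resolution is passed) gives a deadline of 11 November 2009; not done until 13 November 2009, 2 days after the deadline.
Later steps need not be reached.

Step 1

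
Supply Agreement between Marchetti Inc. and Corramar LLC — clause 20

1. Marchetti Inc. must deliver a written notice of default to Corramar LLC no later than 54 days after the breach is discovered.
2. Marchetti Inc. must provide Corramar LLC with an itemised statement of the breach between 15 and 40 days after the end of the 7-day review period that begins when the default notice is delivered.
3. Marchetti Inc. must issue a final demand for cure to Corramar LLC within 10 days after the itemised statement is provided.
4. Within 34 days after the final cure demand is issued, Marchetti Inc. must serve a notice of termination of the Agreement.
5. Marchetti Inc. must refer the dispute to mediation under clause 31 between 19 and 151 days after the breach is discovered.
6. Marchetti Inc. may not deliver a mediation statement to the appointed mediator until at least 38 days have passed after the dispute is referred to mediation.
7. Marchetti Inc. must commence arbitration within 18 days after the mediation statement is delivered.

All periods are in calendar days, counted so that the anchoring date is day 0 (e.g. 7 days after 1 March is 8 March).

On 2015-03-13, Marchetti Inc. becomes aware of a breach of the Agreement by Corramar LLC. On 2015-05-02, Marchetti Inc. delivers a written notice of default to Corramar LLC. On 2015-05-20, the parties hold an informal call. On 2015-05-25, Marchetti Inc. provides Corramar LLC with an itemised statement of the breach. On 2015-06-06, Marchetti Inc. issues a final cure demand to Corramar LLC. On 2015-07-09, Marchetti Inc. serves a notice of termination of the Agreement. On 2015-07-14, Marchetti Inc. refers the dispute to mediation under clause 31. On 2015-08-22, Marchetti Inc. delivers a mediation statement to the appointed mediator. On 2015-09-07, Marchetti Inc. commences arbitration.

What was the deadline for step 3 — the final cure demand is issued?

Step 3 runs from 2015-05-25, when the itemised statement is provided. 10 days after 2015-05-25 is 2015-06-04.

2015-06-04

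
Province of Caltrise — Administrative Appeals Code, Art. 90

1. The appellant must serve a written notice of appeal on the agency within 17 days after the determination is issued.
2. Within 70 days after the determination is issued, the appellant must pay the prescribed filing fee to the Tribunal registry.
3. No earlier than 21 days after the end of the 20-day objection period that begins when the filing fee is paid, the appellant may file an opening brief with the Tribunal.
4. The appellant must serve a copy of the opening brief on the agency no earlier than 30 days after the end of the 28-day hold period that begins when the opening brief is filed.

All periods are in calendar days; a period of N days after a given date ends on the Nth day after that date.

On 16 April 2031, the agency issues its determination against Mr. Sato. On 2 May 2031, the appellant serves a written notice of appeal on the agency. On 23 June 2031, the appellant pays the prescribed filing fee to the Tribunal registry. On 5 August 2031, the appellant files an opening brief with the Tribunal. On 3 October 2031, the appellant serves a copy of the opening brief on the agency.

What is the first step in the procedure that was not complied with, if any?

(1) due by 16 April 2031 + 17 days = 3 May 2031; completed 2 May 2031, before the deadline.
(2) due by 16 April 2031 + 70 days = 25 June 2031; 23 June 2031 is within that limit.
(3) permitted from 13 July 2031 + 21 days = 3 August 2031 onward; done 5 August 2031 — permitted.
(4) permitted from 2 September 2031 + 30 days = 2 October 2031 onward; done 3 October 2031, after the minimum wait.

None — every step was satisfied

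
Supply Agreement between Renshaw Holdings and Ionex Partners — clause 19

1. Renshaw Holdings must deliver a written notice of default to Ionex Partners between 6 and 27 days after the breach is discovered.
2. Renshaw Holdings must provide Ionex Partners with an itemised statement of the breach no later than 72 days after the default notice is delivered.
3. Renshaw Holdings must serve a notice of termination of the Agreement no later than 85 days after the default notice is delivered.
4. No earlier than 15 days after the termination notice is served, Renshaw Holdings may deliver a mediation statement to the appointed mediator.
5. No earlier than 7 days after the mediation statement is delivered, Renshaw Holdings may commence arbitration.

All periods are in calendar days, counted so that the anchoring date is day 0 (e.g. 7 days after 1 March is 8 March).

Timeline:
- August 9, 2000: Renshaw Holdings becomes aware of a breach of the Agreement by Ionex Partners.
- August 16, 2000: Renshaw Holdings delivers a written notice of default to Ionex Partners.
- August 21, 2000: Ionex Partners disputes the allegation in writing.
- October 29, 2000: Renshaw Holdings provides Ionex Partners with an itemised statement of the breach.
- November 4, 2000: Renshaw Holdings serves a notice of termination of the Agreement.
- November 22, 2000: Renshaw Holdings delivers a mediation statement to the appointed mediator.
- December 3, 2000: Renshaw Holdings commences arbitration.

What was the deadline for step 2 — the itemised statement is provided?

October 27, 2000

Step 2 runs from August 16, 2000, when the default notice is delivered. 72 days after August 16, 2000 is October 27, 2000.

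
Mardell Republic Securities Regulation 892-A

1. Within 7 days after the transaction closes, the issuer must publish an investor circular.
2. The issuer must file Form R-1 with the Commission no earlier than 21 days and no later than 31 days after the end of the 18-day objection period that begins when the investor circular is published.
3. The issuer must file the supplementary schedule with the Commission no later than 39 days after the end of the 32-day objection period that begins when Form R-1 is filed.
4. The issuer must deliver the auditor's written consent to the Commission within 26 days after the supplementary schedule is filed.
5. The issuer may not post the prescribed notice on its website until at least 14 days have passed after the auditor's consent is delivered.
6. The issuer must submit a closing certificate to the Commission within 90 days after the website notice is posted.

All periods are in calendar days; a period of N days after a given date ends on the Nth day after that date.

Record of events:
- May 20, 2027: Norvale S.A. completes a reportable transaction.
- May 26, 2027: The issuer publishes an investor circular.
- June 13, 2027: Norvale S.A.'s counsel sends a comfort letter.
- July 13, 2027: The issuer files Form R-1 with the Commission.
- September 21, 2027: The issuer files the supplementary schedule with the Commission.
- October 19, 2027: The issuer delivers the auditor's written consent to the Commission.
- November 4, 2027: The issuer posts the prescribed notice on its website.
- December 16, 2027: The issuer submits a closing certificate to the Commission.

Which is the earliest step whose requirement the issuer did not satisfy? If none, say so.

Step 1 — counting 7 days from May 20, 2027 (when the transaction closes) gives a deadline of May 27, 2027; May 26, 2027 is within that limit.
Step 2 — 21 and 31 days from June 13, 2027 (end of the 18-day objection period, which began when the investor circular is published on May 26, 2027) are July 4, 2027 and July 14, 2027 respectively; July 13, 2027 falls inside that range.
Step 3 — counting 39 days from August 14, 2027 (end of the 32-day objection period, which began when Form R-1 is filed on July 13, 2027) gives a deadline of September 22, 2027; completed September 21, 2027, before the deadline.
Step 4 — counting 26 days from September 21, 2027 (when the supplementary schedule is filed) gives a deadline of October 17, 2027; October 19, 2027 misses that deadline by 2 days.
No need to go further; step 4 was not satisfied.

Step 4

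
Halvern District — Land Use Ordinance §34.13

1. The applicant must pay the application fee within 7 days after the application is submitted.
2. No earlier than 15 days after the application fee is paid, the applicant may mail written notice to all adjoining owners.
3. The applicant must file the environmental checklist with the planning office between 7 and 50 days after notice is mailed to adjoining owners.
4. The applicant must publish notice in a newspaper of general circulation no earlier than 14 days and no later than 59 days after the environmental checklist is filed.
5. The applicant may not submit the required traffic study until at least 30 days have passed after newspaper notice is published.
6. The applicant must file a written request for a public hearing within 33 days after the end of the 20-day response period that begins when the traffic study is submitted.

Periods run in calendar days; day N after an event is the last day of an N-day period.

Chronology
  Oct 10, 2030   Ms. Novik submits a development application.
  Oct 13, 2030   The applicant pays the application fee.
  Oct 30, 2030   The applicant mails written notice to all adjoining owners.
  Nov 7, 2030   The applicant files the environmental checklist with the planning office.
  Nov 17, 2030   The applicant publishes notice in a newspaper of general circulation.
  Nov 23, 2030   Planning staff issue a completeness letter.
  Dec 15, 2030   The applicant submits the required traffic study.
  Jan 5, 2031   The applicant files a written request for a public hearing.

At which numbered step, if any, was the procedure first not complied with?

(1) due by Oct 10, 2030 + 7 days = Oct 17, 2030; completed Oct 13, 2030, before the deadline.
(2) permitted from Oct 13, 2030 + 15 days = Oct 28, 2030 onward; done Oct 30, 2030, after the minimum wait.
(3) the permitted window runs from Oct 30, 2030 + 7 = Nov 6, 2030 to Oct 30, 2030 + 50 = Dec 19, 2030; Nov 7, 2030 falls inside that range.
(4) the permitted window runs from Nov 7, 2030 + 14 = Nov 21, 2030 to Nov 7, 2030 + 59 = Jan 5, 2031; Nov 17, 2030 is 4 days too early.
No need to go further; step 4 was not satisfied.

Step 4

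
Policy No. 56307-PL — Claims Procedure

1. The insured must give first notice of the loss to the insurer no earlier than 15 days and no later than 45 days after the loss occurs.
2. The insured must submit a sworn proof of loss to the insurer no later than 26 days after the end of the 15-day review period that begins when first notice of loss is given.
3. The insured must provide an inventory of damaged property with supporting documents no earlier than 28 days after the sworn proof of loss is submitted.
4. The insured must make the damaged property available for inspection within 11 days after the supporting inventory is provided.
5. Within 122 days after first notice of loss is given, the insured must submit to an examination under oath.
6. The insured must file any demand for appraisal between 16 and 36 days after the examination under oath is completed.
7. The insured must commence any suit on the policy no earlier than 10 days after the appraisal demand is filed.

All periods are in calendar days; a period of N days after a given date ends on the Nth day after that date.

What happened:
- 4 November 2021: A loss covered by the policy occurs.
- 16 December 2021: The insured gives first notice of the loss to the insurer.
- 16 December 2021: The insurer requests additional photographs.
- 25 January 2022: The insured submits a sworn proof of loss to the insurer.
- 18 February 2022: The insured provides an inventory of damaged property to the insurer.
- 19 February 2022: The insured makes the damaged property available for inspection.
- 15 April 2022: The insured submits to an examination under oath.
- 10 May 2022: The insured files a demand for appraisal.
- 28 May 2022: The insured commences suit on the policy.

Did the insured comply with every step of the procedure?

Step 1: the window is 15–45 days after 4 November 2021 (when the loss occurs), so 19 November 2021 through 19 December 2021; done 16 December 2021 — within the window.
Step 2: 26 days after 31 December 2021 (end of the 15-day review period, which began when first notice of loss is given on 16 December 2021) is 26 January 2022; 25 January 2022 is within that limit.
Step 3: the earliest permitted date is 28 days after 25 January 2022 (when the sworn proof of loss is submitted), i.e. 22 February 2022; acted on 18 February 2022, 4 days prematurely.

No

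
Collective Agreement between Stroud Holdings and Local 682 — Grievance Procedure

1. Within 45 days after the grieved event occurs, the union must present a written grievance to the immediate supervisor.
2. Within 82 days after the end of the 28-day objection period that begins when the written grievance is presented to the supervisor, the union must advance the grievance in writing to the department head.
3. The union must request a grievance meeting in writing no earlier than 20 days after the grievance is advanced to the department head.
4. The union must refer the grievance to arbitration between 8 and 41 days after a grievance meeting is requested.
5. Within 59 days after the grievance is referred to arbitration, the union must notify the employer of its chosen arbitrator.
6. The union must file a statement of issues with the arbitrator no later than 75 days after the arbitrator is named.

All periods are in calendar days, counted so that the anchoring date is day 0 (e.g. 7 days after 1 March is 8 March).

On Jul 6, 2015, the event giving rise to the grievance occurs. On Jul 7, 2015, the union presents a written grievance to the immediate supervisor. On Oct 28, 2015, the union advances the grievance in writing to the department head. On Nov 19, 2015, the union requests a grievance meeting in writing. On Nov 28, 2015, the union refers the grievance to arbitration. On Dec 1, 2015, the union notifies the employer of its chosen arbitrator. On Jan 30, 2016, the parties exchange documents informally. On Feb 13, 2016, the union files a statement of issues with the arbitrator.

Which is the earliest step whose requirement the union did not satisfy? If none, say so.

Step 2

Step 1 — counting 45 days from Jul 6, 2015 (when the grieved event occurs) gives a deadline of Aug 20, 2015; Jul 7, 2015 is within that limit.
Step 2 — counting 82 days from Aug 4, 2015 (end of the 28-day objection period, which began when the written grievance is presented to the supervisor on Jul 7, 2015) gives a deadline of Oct 25, 2015; Oct 28, 2015 misses that deadline by 3 days.
No need to go further; step 2 was not satisfied.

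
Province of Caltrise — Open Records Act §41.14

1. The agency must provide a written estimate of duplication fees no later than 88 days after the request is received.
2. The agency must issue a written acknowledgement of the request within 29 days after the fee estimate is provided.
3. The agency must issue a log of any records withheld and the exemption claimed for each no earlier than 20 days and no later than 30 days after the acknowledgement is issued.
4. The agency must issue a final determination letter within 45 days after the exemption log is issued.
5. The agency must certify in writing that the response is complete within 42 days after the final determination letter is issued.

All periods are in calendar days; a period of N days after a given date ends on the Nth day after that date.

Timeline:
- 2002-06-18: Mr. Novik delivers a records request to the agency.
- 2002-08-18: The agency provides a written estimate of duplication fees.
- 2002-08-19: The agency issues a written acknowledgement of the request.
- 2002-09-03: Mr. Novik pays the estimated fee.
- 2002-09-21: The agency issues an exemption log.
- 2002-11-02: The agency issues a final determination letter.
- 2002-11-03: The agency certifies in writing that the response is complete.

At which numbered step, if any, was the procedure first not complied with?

Step 3

Step 1 — counting 88 days from 2002-06-18 (when the request is received) gives a deadline of 2002-09-14; completed 2002-08-18, before the deadline.
Step 2 — counting 29 days from 2002-08-18 (when the fee estimate is provided) gives a deadline of 2002-09-16; completed 2002-08-19, before the deadline.
Step 3 — 20 and 30 days from 2002-08-19 (when the acknowledgement is issued) are 2002-09-08 and 2002-09-18 respectively; done 2002-09-21 — 3 days after the window closed.
That is the first point of non-compliance.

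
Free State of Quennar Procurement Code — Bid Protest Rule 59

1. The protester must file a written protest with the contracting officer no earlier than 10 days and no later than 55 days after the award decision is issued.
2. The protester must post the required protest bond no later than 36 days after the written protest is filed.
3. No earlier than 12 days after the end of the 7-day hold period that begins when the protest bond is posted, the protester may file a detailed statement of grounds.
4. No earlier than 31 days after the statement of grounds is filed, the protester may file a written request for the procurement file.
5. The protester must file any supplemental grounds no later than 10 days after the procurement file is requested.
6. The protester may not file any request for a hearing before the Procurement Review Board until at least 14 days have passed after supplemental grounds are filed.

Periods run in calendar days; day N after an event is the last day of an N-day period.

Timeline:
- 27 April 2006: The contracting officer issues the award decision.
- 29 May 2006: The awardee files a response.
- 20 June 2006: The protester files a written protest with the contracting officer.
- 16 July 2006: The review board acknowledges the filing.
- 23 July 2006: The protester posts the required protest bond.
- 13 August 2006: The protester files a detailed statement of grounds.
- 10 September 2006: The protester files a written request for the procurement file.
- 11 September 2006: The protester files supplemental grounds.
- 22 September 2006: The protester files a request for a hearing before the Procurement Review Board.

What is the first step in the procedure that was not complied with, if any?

Step 1: the window is 10–55 days after 27 April 2006 (when the award decision is issued), so 7 May 2006 through 21 June 2006; 20 June 2006 falls inside that range.
Step 2: 36 days after 20 June 2006 (when the written protest is filed) is 26 July 2006; 23 July 2006 is within that limit.
Step 3: the earliest permitted date is 12 days after 30 July 2006 (end of the 7-day hold period, which began when the protest bond is posted on 23 July 2006), i.e. 11 August 2006; 13 August 2006 is on or after that date.
Step 4: the earliest permitted date is 31 days after 13 August 2006 (when the statement of grounds is filed), i.e. 13 September 2006; 10 September 2006 is 3 days before the earliest permitted date.
The analysis stops there.

Step 4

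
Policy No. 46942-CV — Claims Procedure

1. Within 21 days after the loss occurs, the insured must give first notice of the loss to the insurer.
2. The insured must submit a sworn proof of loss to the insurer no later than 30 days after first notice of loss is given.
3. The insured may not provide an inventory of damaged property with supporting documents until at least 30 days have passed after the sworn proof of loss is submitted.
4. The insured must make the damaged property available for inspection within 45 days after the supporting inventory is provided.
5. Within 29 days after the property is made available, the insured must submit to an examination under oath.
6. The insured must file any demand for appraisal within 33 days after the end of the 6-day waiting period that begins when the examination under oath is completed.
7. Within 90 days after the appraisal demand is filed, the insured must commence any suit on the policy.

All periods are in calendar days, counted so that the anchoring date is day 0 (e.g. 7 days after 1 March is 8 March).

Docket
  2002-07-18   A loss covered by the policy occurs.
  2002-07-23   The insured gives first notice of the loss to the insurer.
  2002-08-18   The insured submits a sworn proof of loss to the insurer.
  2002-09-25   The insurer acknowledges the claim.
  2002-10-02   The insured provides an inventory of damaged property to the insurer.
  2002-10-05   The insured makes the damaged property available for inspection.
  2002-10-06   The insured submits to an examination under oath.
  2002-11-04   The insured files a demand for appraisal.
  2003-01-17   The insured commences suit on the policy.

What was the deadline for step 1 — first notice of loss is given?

2002-08-08

Step 1 runs from 2002-07-18, when the loss occurs. 21 days after 2002-07-18 is 2002-08-08.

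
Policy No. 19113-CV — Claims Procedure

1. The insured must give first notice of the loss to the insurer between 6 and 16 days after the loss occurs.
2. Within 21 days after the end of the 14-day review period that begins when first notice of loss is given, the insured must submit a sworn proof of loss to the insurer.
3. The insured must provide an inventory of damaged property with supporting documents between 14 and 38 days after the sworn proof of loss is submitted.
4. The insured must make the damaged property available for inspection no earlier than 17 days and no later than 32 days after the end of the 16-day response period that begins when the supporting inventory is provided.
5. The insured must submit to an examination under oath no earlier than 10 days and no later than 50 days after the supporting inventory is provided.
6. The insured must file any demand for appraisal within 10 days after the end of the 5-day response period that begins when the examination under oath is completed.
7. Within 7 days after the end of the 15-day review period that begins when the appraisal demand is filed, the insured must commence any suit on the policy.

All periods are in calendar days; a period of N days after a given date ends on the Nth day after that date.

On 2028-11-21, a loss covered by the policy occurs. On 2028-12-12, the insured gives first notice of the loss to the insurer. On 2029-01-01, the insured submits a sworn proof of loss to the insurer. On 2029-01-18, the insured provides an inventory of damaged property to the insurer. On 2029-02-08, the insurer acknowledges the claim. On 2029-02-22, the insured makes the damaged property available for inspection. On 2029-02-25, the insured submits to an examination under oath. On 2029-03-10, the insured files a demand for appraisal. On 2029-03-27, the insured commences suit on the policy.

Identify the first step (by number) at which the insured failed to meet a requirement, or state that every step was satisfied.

(1) the permitted window runs from 2028-11-21 + 6 = 2028-11-27 to 2028-11-21 + 16 = 2028-12-07; 2028-12-12 is 5 days past the end of the window.
That is the first point of non-compliance.

Step 1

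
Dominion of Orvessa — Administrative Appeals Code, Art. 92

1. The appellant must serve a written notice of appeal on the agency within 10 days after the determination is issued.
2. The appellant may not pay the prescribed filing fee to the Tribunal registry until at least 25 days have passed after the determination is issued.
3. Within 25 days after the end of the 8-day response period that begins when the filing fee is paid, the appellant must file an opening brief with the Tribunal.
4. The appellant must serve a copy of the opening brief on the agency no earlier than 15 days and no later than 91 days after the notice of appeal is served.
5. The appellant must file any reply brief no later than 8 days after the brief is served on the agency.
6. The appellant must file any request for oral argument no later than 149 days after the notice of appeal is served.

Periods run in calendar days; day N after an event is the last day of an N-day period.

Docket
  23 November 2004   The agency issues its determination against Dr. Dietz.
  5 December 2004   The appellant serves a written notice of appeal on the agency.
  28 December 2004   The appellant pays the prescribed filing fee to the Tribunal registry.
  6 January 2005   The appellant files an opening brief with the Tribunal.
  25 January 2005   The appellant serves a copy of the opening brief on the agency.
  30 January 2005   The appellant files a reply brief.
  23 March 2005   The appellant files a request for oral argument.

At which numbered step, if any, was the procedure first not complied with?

Step 1 — counting 10 days from 23 November 2004 (when the determination is issued) gives a deadline of 3 December 2004; 5 December 2004 misses that deadline by 2 days.

Step 1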